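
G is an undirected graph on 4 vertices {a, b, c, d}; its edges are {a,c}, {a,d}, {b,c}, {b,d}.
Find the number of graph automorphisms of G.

G is 2-regular and bipartite on 2^2 = 4 vertices with girth 4; it is the hypercube graph Q_2. Aut(Q_2) consists of the signed permutations of the 2 coordinate axes: 2! permutations times 2^2 sign flips, so |Aut| = 2^2·2! = 8.

8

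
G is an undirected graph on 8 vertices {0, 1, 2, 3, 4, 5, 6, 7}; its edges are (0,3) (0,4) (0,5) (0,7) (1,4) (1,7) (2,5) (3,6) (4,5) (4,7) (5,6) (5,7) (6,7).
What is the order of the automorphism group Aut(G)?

The degree sequence is [4, 2, 1, 2, 4, 5, 3, 5]. Checking the degree-preserving permutations of the vertex set shows that none except the identity preserves every edge, so Aut(G) is trivial.

1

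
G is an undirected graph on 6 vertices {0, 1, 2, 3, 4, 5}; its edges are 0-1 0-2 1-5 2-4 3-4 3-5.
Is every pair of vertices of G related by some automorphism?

Yes

Every vertex has degree 2 and the graph is connected, so G is the 6-cycle C_6. The automorphisms of the 6-cycle are exactly the symmetries of a regular 6-gon: the dihedral group D_6, |D_6| = 12. Under this action every vertex can be carried to every other, so G is vertex-transitive.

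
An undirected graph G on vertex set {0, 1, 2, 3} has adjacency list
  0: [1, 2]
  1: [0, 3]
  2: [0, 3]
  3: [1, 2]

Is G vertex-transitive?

G is 2-regular and bipartite on 2^2 = 4 vertices with girth 4; it is the hypercube graph Q_2. The symmetry group of the 2-cube is the hyperoctahedral group B_2 = Z_2 ≀ S_2, of order 2^2·2! = 8. Under this action every vertex can be carried to every other, so G is vertex-transitive.

Yes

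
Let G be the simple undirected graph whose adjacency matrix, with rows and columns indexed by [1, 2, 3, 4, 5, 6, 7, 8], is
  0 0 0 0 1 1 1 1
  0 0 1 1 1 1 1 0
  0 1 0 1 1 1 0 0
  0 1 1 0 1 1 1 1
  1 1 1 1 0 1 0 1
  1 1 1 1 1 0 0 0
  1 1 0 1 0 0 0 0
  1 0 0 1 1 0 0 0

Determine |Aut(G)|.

1

Degrees alone do not determine every vertex (e.g. 1 and 3 both have degree 4), but their neighbour-degree multisets differ: N(1) has degrees [3, 3, 5, 6] while N(3) has degrees [5, 5, 6, 6]. Repeating this refinement separates all vertices, so the only automorphism is the identity.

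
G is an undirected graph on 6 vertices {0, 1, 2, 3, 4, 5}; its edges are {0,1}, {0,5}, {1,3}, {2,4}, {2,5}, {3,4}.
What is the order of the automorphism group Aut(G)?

Every vertex has degree 2 and the graph is connected, so G is the 6-cycle C_6. The automorphisms of the 6-cycle are exactly the symmetries of a regular 6-gon: the dihedral group D_6, |D_6| = 12.

12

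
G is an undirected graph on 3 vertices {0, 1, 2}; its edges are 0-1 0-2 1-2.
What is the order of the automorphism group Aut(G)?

6

Every vertex has degree 2, so G is the complete graph K_3. Every bijection on the vertex set is an automorphism of K_3; hence Aut(K_3) ≅ S_3, order 6.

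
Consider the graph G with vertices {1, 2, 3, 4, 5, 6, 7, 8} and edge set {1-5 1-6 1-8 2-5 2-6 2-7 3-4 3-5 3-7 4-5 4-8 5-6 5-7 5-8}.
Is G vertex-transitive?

No

Vertex 5 is the only vertex of degree 7, so every automorphism fixes it; G is not vertex-transitive.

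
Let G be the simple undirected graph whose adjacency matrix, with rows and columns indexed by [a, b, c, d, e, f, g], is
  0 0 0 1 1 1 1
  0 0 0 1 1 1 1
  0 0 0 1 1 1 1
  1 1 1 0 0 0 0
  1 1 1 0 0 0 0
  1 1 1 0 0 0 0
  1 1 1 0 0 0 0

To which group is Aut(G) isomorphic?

The vertices split by degree into {a, b, c} (degree 4) and {d, e, f, g} (degree 3); every edge runs between the two parts, so G is the complete bipartite graph K_{3,4}. Automorphisms preserve the bipartition setwise (since the parts differ in size) and act as S_3 × S_4 within it; |Aut| = 144.

S_3 × S_4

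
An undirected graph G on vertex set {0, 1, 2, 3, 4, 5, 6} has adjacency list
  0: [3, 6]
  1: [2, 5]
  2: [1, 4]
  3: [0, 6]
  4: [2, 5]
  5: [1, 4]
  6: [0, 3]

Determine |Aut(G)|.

48

G has two connected components, {1, 2, 4, 5} and {0, 3, 6}; each is 2-regular, so G = C_4 ⊔ C_3. The components are non-isomorphic (different sizes), so Aut(G) = Aut(C_3) × Aut(C_4) = D_3 × D_4 of order 6·8 = 48.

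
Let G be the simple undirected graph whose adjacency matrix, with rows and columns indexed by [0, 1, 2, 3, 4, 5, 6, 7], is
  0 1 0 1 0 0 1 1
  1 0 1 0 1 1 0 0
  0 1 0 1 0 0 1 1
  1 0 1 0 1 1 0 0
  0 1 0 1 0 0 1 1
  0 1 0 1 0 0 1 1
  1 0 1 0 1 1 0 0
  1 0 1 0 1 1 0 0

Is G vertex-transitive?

Yes

G is 4-regular and bipartite with parts {0, 2, 4, 5} and {1, 3, 6, 7} (each part is independent and every cross-pair is an edge), so G = K_{4,4}. Each part can be permuted independently (S_4 × S_4) and the two equal-size parts can also be swapped, giving (S_4 × S_4) ⋊ Z_2 of order 2·(4!)² = 1152. Under this action every vertex can be carried to every other, so G is vertex-transitive.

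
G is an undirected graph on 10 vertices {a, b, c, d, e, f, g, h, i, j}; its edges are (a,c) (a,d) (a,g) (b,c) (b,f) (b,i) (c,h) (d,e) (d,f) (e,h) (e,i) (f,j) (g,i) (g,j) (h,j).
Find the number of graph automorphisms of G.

120

G is 3-regular on 10 vertices with no triangles and no 4-cycles (girth 5): this is the Petersen graph. It is a classical fact that the Petersen graph has automorphism group S_5 (order 120), arising from its description as the Kneser graph K(5,2).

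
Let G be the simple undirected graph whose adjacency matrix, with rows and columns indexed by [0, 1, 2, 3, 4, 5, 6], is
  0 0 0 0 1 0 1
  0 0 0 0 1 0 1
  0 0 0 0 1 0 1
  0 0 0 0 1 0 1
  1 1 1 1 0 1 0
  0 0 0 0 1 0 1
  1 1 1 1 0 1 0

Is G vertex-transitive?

Automorphisms preserve degree, but G has vertices of degree 2 and vertices of degree 5; no automorphism maps one to the other, so G is not vertex-transitive.

No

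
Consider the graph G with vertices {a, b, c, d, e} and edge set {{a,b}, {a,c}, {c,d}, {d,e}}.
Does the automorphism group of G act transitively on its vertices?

No

Automorphisms preserve degree, but G has vertices of degree 1 and vertices of degree 2; no automorphism maps one to the other, so G is not vertex-transitive.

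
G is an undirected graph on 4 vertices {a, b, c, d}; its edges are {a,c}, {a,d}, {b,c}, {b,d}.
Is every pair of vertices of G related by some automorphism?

G is 2-regular and bipartite on 2^2 = 4 vertices with girth 4; it is the hypercube graph Q_2. The symmetry group of the 2-cube is the hyperoctahedral group B_2 = Z_2 ≀ S_2, of order 2^2·2! = 8. Under this action every vertex can be carried to every other, so G is vertex-transitive.

Yes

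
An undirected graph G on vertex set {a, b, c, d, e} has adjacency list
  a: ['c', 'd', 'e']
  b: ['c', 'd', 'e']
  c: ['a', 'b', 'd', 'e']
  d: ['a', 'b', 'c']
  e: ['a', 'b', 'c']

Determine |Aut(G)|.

Vertex c is the unique vertex of degree 4; the remaining 4 vertices each have degree 3 and induce a cycle, so G is the wheel on 5 vertices with hub c. With the hub fixed, the remaining symmetry is that of the rim cycle C_4, giving the dihedral group D_4.

8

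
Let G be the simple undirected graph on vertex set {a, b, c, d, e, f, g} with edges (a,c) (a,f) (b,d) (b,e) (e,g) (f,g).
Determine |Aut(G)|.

The degree sequence is [2, 2, 1, 1, 2, 2, 2]; the two degree-1 vertices c and d are the ends of a path, so G = P_7. The only nontrivial automorphism of a path is the end-to-end reflection, so Aut(G) ≅ Z_2.

2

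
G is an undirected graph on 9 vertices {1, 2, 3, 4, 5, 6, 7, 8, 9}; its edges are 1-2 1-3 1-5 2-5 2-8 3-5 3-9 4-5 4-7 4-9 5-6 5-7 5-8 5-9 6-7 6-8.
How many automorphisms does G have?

Vertex 5 is the unique vertex of degree 8; the remaining 8 vertices each have degree 3 and induce a cycle, so G is the wheel on 9 vertices with hub 5. Every automorphism fixes the hub and acts on the rim 8-cycle, so Aut(G) ≅ Aut(C_8) = D_8 of order 16.

16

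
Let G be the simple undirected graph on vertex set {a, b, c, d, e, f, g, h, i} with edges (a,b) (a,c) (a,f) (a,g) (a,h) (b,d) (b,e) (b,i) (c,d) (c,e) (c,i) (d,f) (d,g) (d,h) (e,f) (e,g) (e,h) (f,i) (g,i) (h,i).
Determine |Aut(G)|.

2880

The vertices split by degree into {a, d, e, i} (degree 5) and {b, c, f, g, h} (degree 4); every edge runs between the two parts, so G is the complete bipartite graph K_{4,5}. Automorphisms preserve the bipartition setwise (since the parts differ in size) and act as S_5 × S_4 within it; |Aut| = 2880.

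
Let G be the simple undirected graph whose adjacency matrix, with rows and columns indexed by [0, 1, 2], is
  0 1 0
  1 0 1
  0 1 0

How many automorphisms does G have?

2

The degree sequence is [1, 2, 1]; the two degree-1 vertices 0 and 2 are the ends of a path, so G = P_3. A path has exactly one nontrivial symmetry — reversal — giving Aut(G) of order 2.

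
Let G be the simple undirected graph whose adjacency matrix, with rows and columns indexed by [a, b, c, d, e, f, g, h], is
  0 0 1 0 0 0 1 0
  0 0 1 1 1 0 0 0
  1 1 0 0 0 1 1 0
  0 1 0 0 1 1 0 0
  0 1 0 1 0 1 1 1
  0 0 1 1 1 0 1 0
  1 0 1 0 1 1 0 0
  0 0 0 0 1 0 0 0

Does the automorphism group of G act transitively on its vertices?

No

Vertex a is the only vertex of degree 2, so every automorphism fixes it; G is not vertex-transitive.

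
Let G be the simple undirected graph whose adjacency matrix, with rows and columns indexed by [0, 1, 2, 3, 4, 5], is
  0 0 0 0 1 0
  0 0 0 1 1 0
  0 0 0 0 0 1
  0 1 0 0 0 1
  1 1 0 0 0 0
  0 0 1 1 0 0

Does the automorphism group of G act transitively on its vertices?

No

Automorphisms preserve degree, but G has vertices of degree 1 and vertices of degree 2; no automorphism maps one to the other, so G is not vertex-transitive.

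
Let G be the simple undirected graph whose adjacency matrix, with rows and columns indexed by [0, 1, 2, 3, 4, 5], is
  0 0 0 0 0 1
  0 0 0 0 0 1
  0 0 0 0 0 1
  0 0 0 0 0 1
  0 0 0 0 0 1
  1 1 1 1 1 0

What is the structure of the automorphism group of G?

Vertex 5 has degree 5 and every other vertex has degree 1, so G is the star K_{1,5} with centre 5. The 5 leaves are pairwise interchangeable while the centre is fixed, giving Aut(G) = S_5.

S_5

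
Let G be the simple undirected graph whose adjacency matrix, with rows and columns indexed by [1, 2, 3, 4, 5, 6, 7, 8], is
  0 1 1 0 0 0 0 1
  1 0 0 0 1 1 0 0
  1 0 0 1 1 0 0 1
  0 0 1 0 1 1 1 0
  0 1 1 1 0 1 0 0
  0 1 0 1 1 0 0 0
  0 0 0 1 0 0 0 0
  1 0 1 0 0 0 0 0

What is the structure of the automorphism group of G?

Degrees alone do not determine every vertex (e.g. 1 and 2 both have degree 3), but their neighbour-degree multisets differ: N(1) has degrees [2, 3, 4] while N(2) has degrees [3, 3, 4]. Repeating this refinement separates all vertices, so the only automorphism is the identity.

1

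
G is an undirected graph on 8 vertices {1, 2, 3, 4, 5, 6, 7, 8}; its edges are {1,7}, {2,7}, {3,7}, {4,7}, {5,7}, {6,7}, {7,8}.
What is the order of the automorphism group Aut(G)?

Vertex 7 has degree 7 and every other vertex has degree 1, so G is the star K_{1,7} with centre 7. Any automorphism fixes the centre and permutes the 7 leaves freely, so Aut(G) ≅ S_7 of order 7! = 5040.

5040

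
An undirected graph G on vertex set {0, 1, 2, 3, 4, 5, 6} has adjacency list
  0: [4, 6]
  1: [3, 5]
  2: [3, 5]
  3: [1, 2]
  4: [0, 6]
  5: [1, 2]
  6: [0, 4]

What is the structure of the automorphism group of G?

D_4 × D_3

G has two connected components, {1, 2, 3, 5} and {0, 4, 6}; each is 2-regular, so G = C_4 ⊔ C_3. The components are non-isomorphic (different sizes), so Aut(G) = Aut(C_4) × Aut(C_3) = D_4 × D_3 of order 8·6 = 48.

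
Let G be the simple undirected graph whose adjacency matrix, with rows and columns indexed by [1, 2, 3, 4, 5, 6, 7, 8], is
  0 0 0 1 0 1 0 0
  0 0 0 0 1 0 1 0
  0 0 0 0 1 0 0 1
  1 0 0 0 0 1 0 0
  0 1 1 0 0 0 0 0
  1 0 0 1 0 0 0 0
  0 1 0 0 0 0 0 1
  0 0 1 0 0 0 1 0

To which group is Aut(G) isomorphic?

D_5 × D_3

G has two connected components, {2, 3, 5, 7, 8} and {1, 4, 6}; each is 2-regular, so G = C_5 ⊔ C_3. The components are non-isomorphic (different sizes), so Aut(G) = Aut(C_5) × Aut(C_3) = D_5 × D_3 of order 10·6 = 60.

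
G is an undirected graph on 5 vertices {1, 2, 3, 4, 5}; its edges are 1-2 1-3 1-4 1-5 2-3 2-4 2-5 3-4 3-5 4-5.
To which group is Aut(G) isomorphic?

All 5 vertices are pairwise adjacent: G = K_5. Every bijection on the vertex set is an automorphism of K_5; hence Aut(K_5) ≅ S_5, order 120.

the symmetric group on 5 letters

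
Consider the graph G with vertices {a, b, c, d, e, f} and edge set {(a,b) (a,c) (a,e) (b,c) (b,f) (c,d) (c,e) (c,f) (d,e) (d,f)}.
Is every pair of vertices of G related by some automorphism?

No

Vertex c is the only vertex of degree 5, so every automorphism fixes it; G is not vertex-transitive.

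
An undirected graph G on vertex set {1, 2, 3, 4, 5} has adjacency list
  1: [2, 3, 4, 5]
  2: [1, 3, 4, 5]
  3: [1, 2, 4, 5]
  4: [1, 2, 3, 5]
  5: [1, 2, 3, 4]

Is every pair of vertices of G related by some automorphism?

Every vertex has degree 4, so G is the complete graph K_5. Any permutation of the 5 vertices preserves K_5, so Aut(K_5) = S_5 of order 5! = 120. This group acts transitively on the 5 vertices.

Yes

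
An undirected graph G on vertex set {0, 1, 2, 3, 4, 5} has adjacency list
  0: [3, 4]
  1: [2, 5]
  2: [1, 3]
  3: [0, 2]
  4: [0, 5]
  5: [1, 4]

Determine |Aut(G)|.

Every vertex has degree 2 and the graph is connected, so G is the 6-cycle C_6. The automorphisms of the 6-cycle are exactly the symmetries of a regular 6-gon: the dihedral group D_6, |D_6| = 12.

12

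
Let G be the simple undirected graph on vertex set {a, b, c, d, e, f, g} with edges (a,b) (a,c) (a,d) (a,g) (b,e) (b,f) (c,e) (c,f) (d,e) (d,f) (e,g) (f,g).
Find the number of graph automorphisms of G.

144

The vertices split by degree into {a, e, f} (degree 4) and {b, c, d, g} (degree 3); every edge runs between the two parts, so G is the complete bipartite graph K_{3,4}. Automorphisms preserve the bipartition setwise (since the parts differ in size) and act as S_4 × S_3 within it; |Aut| = 144.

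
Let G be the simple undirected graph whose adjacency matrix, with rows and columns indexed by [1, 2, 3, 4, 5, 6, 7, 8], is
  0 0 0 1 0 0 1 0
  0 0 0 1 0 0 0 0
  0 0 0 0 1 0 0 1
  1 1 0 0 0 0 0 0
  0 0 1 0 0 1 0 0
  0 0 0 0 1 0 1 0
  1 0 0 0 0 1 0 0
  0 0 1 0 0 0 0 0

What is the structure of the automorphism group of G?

the cyclic group of order 2

The degree sequence is [2, 1, 2, 2, 2, 2, 2, 1]; the two degree-1 vertices 2 and 8 are the ends of a path, so G = P_8. A path has exactly one nontrivial symmetry — reversal — giving Aut(G) of order 2.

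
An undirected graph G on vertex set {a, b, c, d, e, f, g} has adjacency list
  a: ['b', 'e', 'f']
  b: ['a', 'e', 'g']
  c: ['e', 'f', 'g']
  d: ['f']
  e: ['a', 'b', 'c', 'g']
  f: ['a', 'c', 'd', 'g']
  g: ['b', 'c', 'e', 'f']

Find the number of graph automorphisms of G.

The degree sequence is [3, 3, 3, 1, 4, 4, 4]. Checking the degree-preserving permutations of the vertex set shows that none except the identity preserves every edge, so Aut(G) is trivial.

1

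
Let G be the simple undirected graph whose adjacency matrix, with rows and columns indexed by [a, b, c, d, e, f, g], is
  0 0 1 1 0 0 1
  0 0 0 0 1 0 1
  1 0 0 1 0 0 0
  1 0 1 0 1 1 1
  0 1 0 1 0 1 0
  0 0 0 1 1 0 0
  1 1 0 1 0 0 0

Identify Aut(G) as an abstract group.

The degree sequence is [3, 2, 2, 5, 3, 2, 3]. Checking the degree-preserving permutations of the vertex set shows that none except the identity preserves every edge, so Aut(G) is trivial.

1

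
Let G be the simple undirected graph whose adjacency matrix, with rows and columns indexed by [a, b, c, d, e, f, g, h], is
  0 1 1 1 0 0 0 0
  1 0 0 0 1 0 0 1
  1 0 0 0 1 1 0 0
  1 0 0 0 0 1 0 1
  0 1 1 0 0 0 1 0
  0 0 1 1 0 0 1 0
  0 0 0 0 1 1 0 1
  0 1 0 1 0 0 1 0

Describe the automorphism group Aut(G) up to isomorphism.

G is 3-regular and bipartite on 2^3 = 8 vertices with girth 4; it is the hypercube graph Q_3. Aut(Q_3) consists of the signed permutations of the 3 coordinate axes: 3! permutations times 2^3 sign flips, so |Aut| = 2^3·3! = 48.

the hyperoctahedral group B_3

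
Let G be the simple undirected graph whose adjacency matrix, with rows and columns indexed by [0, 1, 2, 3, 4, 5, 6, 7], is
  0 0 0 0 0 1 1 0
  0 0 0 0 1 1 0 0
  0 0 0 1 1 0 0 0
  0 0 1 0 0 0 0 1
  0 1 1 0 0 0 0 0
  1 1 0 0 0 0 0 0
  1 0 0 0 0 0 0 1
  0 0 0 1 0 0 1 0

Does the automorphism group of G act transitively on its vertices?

G is 2-regular and connected on 8 vertices, i.e. the cycle C_8. The automorphisms of the 8-cycle are exactly the symmetries of a regular 8-gon: the dihedral group D_8, |D_8| = 16. Under this action every vertex can be carried to every other, so G is vertex-transitive.

Yes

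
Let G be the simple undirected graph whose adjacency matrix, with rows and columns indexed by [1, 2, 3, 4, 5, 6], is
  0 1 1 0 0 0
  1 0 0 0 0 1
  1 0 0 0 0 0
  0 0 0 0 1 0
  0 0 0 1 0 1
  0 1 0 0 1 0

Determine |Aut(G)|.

The degree sequence is [2, 2, 1, 1, 2, 2]; the two degree-1 vertices 3 and 4 are the ends of a path, so G = P_6. A path has exactly one nontrivial symmetry — reversal — giving Aut(G) of order 2.

2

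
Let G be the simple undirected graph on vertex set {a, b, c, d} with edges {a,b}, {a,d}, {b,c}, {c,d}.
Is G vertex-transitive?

Yes

G is 2-regular and bipartite on 2^2 = 4 vertices with girth 4; it is the hypercube graph Q_2. Aut(Q_2) consists of the signed permutations of the 2 coordinate axes: 2! permutations times 2^2 sign flips, so |Aut| = 2^2·2! = 8. This group acts transitively on the 4 vertices.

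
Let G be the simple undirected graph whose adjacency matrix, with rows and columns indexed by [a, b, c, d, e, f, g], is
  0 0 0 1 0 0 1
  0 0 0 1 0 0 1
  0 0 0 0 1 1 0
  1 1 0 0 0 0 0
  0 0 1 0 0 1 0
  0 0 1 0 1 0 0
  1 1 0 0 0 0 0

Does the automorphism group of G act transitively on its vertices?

No

G has two connected components, {a, b, d, g} and {c, e, f}; each is 2-regular, so G = C_4 ⊔ C_3. The orbit of a under Aut(G) is {a, b, d, g}, which does not contain c, so G is not vertex-transitive.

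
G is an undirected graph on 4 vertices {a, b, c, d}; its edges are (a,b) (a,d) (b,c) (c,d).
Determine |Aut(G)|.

G is 2-regular and bipartite on 2^2 = 4 vertices with girth 4; it is the hypercube graph Q_2. The symmetry group of the 2-cube is the hyperoctahedral group B_2 = Z_2 ≀ S_2, of order 2^2·2! = 8.

8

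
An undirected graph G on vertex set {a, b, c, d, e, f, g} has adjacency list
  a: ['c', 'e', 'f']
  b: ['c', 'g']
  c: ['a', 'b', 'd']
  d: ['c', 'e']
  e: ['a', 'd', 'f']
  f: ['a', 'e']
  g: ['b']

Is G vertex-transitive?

Vertex g is the only vertex of degree 1, so every automorphism fixes it; G is not vertex-transitive.

No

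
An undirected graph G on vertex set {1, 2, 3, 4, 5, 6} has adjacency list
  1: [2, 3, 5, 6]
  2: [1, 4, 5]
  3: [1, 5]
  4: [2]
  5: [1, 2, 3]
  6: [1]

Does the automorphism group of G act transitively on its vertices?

Vertex 1 is the only vertex of degree 4, so every automorphism fixes it; G is not vertex-transitive.

No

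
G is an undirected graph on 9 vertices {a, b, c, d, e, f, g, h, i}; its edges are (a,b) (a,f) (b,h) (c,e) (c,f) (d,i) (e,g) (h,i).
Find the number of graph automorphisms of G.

2

The degree sequence is [2, 2, 2, 1, 2, 2, 1, 2, 2]; the two degree-1 vertices d and g are the ends of a path, so G = P_9. A path has exactly one nontrivial symmetry — reversal — giving Aut(G) of order 2.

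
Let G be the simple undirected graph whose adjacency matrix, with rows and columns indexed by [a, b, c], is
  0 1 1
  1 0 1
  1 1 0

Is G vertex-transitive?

Yes

Every vertex has degree 2, so G is the complete graph K_3. Any permutation of the 3 vertices preserves K_3, so Aut(K_3) = S_3 of order 3! = 6. This group acts transitively on the 3 vertices.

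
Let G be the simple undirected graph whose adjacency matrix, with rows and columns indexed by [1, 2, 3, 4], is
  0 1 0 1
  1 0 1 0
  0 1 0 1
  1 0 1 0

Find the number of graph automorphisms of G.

8

G is 2-regular and bipartite on 2^2 = 4 vertices with girth 4; it is the hypercube graph Q_2. The symmetry group of the 2-cube is the hyperoctahedral group B_2 = Z_2 ≀ S_2, of order 2^2·2! = 8.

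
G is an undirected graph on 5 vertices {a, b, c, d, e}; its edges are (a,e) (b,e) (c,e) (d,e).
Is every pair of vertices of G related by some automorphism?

Vertex e is the only vertex of degree 4, so every automorphism fixes it; G is not vertex-transitive.

No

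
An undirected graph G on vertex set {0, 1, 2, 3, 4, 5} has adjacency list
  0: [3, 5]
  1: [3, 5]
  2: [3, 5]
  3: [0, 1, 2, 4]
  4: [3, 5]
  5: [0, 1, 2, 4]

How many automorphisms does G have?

The vertices split by degree into {3, 5} (degree 4) and {0, 1, 2, 4} (degree 2); every edge runs between the two parts, so G is the complete bipartite graph K_{2,4}. Automorphisms preserve the bipartition setwise (since the parts differ in size) and act as S_4 × S_2 within it; |Aut| = 48.

48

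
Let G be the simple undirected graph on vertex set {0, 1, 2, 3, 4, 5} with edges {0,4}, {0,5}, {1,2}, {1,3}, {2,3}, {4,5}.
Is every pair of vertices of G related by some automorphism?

Yes

G has two connected components, {0, 4, 5} and {1, 2, 3}; each is 2-regular, so G = C_3 ⊔ C_3. With two isomorphic components, Aut(G) = Aut(C_3) ≀ S_2 = (D_3 × D_3) ⋊ Z_2: permute each cycle by D_3, then optionally swap the two cycles. Order 2·(2·3)² = 72. This group acts transitively on the 6 vertices.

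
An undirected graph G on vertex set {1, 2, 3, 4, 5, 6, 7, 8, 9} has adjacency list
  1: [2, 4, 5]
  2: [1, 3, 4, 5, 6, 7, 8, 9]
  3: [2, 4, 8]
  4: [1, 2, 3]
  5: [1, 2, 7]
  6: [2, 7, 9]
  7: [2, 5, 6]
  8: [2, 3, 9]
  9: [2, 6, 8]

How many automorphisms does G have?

16

Vertex 2 is the unique vertex of degree 8; the remaining 8 vertices each have degree 3 and induce a cycle, so G is the wheel on 9 vertices with hub 2. Every automorphism fixes the hub and acts on the rim 8-cycle, so Aut(G) ≅ Aut(C_8) = D_8 of order 16.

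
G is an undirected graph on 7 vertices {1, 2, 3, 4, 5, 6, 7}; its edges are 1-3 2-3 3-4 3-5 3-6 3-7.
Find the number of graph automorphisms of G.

720

Vertex 3 has degree 6 and every other vertex has degree 1, so G is the star K_{1,6} with centre 3. The 6 leaves are pairwise interchangeable while the centre is fixed, giving Aut(G) = S_6.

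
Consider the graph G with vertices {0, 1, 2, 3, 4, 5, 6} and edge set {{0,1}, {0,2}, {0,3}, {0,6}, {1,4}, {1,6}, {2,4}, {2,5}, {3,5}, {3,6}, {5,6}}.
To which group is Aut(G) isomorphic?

The degree sequence is [4, 3, 3, 3, 2, 3, 4]. Checking the degree-preserving permutations of the vertex set shows that none except the identity preserves every edge, so Aut(G) is trivial.

1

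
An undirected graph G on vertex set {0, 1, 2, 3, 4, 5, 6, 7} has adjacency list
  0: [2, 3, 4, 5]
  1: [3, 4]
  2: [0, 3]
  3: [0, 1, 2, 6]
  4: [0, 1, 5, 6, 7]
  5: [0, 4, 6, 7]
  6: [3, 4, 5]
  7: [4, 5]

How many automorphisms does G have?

1

The degree sequence is [4, 2, 2, 4, 5, 4, 3, 2]. Checking the degree-preserving permutations of the vertex set shows that none except the identity preserves every edge, so Aut(G) is trivial.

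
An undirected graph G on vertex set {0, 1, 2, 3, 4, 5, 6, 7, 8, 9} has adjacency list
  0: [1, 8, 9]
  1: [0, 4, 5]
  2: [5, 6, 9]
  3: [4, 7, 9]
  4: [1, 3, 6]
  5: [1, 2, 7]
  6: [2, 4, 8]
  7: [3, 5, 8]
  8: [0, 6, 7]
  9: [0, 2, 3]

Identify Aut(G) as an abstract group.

S_5

G is 3-regular on 10 vertices with no triangles and no 4-cycles (girth 5): this is the Petersen graph. It is a classical fact that the Petersen graph has automorphism group S_5 (order 120), arising from its description as the Kneser graph K(5,2).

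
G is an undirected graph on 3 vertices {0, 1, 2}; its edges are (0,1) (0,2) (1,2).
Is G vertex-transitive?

Yes

Every vertex has degree 2, so G is the complete graph K_3. Every bijection on the vertex set is an automorphism of K_3; hence Aut(K_3) ≅ S_3, order 6. Under this action every vertex can be carried to every other, so G is vertex-transitive.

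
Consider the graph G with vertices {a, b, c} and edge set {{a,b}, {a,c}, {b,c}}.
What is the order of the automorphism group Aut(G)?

6

Every vertex has degree 2, so G is the complete graph K_3. Every bijection on the vertex set is an automorphism of K_3; hence Aut(K_3) ≅ S_3, order 6.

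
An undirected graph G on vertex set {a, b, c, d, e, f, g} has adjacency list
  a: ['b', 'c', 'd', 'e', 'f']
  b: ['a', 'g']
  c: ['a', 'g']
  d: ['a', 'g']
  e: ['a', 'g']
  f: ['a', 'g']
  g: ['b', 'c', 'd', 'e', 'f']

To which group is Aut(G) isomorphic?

The vertices split by degree into {a, g} (degree 5) and {b, c, d, e, f} (degree 2); every edge runs between the two parts, so G is the complete bipartite graph K_{2,5}. Automorphisms preserve the bipartition setwise (since the parts differ in size) and act as S_2 × S_5 within it; |Aut| = 240.

S_2 × S_5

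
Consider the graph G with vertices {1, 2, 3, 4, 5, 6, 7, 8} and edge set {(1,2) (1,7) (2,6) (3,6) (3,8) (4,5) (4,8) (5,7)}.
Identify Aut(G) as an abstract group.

D_8

G is 2-regular and connected on 8 vertices, i.e. the cycle C_8. C_8 has 8 rotations and 8 reflections, so Aut(C_8) ≅ D_8 of order 16.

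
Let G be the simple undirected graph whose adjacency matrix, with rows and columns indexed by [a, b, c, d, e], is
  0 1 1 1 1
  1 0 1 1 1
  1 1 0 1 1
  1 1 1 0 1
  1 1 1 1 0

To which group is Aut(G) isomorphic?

All 5 vertices are pairwise adjacent: G = K_5. Every bijection on the vertex set is an automorphism of K_5; hence Aut(K_5) ≅ S_5, order 120.

the symmetric group on 5 letters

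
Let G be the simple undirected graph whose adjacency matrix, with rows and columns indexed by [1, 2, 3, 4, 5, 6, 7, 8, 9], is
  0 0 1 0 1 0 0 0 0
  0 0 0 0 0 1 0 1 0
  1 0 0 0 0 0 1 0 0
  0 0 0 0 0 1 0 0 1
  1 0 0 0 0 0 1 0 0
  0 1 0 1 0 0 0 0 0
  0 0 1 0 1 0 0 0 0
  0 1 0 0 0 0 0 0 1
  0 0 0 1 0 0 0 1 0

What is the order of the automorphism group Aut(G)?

G has two connected components, {2, 4, 6, 8, 9} and {1, 3, 5, 7}; each is 2-regular, so G = C_5 ⊔ C_4. No automorphism exchanges components of different sizes, hence Aut(G) is the direct product D_5 × D_4, order 80.

80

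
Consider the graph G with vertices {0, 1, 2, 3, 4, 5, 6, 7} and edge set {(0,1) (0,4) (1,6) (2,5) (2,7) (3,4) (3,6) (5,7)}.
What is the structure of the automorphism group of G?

D_3 × D_5

G has two connected components, {0, 1, 3, 4, 6} and {2, 5, 7}; each is 2-regular, so G = C_5 ⊔ C_3. No automorphism exchanges components of different sizes, hence Aut(G) is the direct product D_3 × D_5, order 60.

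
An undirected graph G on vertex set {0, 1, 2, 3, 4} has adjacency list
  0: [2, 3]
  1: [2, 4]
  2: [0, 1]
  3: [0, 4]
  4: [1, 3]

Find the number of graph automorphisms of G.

10

G is 2-regular and connected on 5 vertices, i.e. the cycle C_5. C_5 has 5 rotations and 5 reflections, so Aut(C_5) ≅ D_5 of order 10.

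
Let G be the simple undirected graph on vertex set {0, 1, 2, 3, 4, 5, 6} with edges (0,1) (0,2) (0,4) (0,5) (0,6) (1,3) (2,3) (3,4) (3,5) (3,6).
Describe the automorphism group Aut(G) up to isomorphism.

S_5 × S_2

The vertices split by degree into {0, 3} (degree 5) and {1, 2, 4, 5, 6} (degree 2); every edge runs between the two parts, so G is the complete bipartite graph K_{2,5}. Automorphisms preserve the bipartition setwise (since the parts differ in size) and act as S_5 × S_2 within it; |Aut| = 240.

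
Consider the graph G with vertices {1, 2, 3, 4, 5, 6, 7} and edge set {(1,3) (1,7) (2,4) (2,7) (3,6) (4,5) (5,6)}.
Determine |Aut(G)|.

14

G is 2-regular and connected on 7 vertices, i.e. the cycle C_7. The automorphisms of the 7-cycle are exactly the symmetries of a regular 7-gon: the dihedral group D_7, |D_7| = 14.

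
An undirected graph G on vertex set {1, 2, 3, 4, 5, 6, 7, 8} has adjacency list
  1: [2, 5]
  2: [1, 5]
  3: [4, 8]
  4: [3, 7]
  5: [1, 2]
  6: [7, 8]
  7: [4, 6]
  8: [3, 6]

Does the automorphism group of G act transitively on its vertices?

No

G has two connected components, {3, 4, 6, 7, 8} and {1, 2, 5}; each is 2-regular, so G = C_5 ⊔ C_3. The orbit of 1 under Aut(G) is {1, 2, 5}, which does not contain 3, so G is not vertex-transitive.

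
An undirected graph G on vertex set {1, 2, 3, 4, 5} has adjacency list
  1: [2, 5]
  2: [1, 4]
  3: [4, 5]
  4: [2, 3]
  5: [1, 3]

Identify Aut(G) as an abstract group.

D_5

Every vertex has degree 2 and the graph is connected, so G is the 5-cycle C_5. The automorphisms of the 5-cycle are exactly the symmetries of a regular 5-gon: the dihedral group D_5, |D_5| = 10.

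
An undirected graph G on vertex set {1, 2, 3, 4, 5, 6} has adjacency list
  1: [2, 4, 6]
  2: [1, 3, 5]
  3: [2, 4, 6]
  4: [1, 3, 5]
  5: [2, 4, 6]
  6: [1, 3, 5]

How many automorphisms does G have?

72

G is 3-regular and bipartite with parts {2, 4, 6} and {1, 3, 5} (each part is independent and every cross-pair is an edge), so G = K_{3,3}. Aut(K_{3,3}) is the wreath product S_3 ≀ Z_2: permute within each part, then optionally swap the parts; |Aut| = 2·(3!)² = 72.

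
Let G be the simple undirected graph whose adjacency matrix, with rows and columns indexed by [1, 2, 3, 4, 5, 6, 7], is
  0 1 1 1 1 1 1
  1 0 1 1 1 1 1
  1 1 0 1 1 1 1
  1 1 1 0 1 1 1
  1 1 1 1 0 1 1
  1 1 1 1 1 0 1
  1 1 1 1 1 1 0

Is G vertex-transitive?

Every vertex has degree 6, so G is the complete graph K_7. Any permutation of the 7 vertices preserves K_7, so Aut(K_7) = S_7 of order 7! = 5040. Under this action every vertex can be carried to every other, so G is vertex-transitive.

Yes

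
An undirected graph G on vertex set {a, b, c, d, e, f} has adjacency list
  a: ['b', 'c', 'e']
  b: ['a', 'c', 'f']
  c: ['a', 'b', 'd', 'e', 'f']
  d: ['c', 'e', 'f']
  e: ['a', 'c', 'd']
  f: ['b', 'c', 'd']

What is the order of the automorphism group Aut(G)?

Vertex c is the unique vertex of degree 5; the remaining 5 vertices each have degree 3 and induce a cycle, so G is the wheel on 6 vertices with hub c. With the hub fixed, the remaining symmetry is that of the rim cycle C_5, giving the dihedral group D_5.

10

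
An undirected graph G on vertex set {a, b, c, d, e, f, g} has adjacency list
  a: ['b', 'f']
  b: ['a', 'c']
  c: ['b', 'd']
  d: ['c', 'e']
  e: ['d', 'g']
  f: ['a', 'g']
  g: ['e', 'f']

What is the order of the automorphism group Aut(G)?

14

G is 2-regular and connected on 7 vertices, i.e. the cycle C_7. The automorphisms of the 7-cycle are exactly the symmetries of a regular 7-gon: the dihedral group D_7, |D_7| = 14.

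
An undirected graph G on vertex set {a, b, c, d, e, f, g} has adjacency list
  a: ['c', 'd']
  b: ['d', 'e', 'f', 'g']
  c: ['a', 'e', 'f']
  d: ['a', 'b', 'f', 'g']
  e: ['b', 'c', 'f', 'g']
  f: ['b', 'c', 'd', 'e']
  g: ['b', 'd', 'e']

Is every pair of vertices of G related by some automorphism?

No

Vertex a is the only vertex of degree 2, so every automorphism fixes it; G is not vertex-transitive.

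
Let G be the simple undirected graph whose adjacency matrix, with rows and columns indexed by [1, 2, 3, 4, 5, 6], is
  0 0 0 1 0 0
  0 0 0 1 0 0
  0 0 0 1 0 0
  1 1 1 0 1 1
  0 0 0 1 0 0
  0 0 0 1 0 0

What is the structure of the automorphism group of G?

Vertex 4 has degree 5 and every other vertex has degree 1, so G is the star K_{1,5} with centre 4. Any automorphism fixes the centre and permutes the 5 leaves freely, so Aut(G) ≅ S_5 of order 5! = 120.

the symmetric group on 5 letters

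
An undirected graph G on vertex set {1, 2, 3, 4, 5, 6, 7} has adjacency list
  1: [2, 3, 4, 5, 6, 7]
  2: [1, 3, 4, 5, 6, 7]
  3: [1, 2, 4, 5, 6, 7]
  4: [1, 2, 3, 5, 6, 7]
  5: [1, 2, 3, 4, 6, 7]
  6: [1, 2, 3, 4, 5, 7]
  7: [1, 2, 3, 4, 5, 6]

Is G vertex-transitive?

Every vertex has degree 6, so G is the complete graph K_7. Every bijection on the vertex set is an automorphism of K_7; hence Aut(K_7) ≅ S_7, order 5040. Under this action every vertex can be carried to every other, so G is vertex-transitive.

Yes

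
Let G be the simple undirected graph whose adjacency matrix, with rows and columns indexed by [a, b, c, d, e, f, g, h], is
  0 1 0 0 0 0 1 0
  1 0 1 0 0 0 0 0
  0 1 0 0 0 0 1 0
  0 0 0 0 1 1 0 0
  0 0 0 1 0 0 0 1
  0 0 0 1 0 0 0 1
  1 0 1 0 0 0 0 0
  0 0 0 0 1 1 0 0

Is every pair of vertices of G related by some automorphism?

G has two connected components, {a, b, c, g} and {d, e, f, h}; each is 2-regular, so G = C_4 ⊔ C_4. With two isomorphic components, Aut(G) = Aut(C_4) ≀ S_2 = (D_4 × D_4) ⋊ Z_2: permute each cycle by D_4, then optionally swap the two cycles. Order 2·(2·4)² = 128. Under this action every vertex can be carried to every other, so G is vertex-transitive.

Yes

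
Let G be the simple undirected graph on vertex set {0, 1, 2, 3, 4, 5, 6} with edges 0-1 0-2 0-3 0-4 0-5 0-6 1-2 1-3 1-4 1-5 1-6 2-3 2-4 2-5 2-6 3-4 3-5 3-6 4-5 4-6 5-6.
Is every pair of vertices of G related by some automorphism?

Yes

All 7 vertices are pairwise adjacent: G = K_7. Every bijection on the vertex set is an automorphism of K_7; hence Aut(K_7) ≅ S_7, order 5040. Under this action every vertex can be carried to every other, so G is vertex-transitive.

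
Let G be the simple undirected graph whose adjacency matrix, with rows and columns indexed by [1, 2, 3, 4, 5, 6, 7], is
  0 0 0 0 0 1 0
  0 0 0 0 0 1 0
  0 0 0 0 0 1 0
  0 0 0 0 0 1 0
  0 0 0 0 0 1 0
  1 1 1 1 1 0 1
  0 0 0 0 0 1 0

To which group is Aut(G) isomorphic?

the symmetric group on 6 letters

Vertex 6 has degree 6 and every other vertex has degree 1, so G is the star K_{1,6} with centre 6. The 6 leaves are pairwise interchangeable while the centre is fixed, giving Aut(G) = S_6.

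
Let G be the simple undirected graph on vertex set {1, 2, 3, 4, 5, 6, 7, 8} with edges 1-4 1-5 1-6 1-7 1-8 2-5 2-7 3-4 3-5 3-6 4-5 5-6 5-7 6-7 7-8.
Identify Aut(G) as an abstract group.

1

Degrees alone do not determine every vertex (e.g. 1 and 7 both have degree 5), but their neighbour-degree multisets differ: N(1) has degrees [2, 3, 4, 5, 6] while N(7) has degrees [2, 2, 4, 5, 6]. Repeating this refinement separates all vertices, so the only automorphism is the identity.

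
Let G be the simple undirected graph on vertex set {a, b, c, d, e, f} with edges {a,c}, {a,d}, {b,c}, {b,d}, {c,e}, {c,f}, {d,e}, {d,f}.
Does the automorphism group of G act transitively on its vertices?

No

Automorphisms preserve degree, but G has vertices of degree 2 and vertices of degree 4; no automorphism maps one to the other, so G is not vertex-transitive.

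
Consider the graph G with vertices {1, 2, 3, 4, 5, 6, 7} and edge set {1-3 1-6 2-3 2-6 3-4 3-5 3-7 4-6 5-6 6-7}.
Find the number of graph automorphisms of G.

240

The vertices split by degree into {3, 6} (degree 5) and {1, 2, 4, 5, 7} (degree 2); every edge runs between the two parts, so G is the complete bipartite graph K_{2,5}. The parts have unequal sizes, so no automorphism swaps them; each part is permuted independently, giving S_2 × S_5 of order 2!·5! = 240.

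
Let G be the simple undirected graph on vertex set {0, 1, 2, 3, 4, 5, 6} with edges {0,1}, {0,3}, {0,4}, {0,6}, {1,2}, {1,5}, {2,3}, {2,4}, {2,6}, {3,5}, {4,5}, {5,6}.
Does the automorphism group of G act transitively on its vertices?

Automorphisms preserve degree, but G has vertices of degree 3 and vertices of degree 4; no automorphism maps one to the other, so G is not vertex-transitive.

No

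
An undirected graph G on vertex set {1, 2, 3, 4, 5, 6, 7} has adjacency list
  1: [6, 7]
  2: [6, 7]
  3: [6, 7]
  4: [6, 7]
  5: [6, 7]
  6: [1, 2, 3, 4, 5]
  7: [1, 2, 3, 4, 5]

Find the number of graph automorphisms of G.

The vertices split by degree into {6, 7} (degree 5) and {1, 2, 3, 4, 5} (degree 2); every edge runs between the two parts, so G is the complete bipartite graph K_{2,5}. Automorphisms preserve the bipartition setwise (since the parts differ in size) and act as S_5 × S_2 within it; |Aut| = 240.

240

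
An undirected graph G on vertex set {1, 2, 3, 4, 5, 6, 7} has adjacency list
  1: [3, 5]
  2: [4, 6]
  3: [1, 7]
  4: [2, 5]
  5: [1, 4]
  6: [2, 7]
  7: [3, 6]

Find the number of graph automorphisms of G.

Every vertex has degree 2 and the graph is connected, so G is the 7-cycle C_7. C_7 has 7 rotations and 7 reflections, so Aut(C_7) ≅ D_7 of order 14.

14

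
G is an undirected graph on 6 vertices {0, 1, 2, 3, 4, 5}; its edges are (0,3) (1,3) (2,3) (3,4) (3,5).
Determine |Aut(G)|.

120

Vertex 3 has degree 5 and every other vertex has degree 1, so G is the star K_{1,5} with centre 3. Any automorphism fixes the centre and permutes the 5 leaves freely, so Aut(G) ≅ S_5 of order 5! = 120.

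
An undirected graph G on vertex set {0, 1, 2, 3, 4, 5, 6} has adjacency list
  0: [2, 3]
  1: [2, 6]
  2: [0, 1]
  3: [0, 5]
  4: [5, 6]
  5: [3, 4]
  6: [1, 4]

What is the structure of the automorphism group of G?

Every vertex has degree 2 and the graph is connected, so G is the 7-cycle C_7. C_7 has 7 rotations and 7 reflections, so Aut(C_7) ≅ D_7 of order 14.

the dihedral group of order 14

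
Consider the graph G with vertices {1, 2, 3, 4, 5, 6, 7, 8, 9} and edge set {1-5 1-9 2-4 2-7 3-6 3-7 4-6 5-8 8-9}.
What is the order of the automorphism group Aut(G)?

80

G has two connected components, {2, 3, 4, 6, 7} and {1, 5, 8, 9}; each is 2-regular, so G = C_5 ⊔ C_4. The components are non-isomorphic (different sizes), so Aut(G) = Aut(C_4) × Aut(C_5) = D_4 × D_5 of order 8·10 = 80.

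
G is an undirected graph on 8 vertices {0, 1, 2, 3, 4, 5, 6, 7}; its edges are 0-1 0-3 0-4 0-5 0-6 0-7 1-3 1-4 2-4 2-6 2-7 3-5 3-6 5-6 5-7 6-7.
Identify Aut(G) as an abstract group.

{e}

The degree sequence is [6, 3, 3, 4, 3, 4, 5, 4]. Checking the degree-preserving permutations of the vertex set shows that none except the identity preserves every edge, so Aut(G) is trivial.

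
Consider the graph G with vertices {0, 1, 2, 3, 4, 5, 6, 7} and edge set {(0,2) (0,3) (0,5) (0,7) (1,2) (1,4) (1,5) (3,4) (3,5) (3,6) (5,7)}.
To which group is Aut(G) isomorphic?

1

The degree sequence is [4, 3, 2, 4, 2, 4, 1, 2]. Checking the degree-preserving permutations of the vertex set shows that none except the identity preserves every edge, so Aut(G) is trivial.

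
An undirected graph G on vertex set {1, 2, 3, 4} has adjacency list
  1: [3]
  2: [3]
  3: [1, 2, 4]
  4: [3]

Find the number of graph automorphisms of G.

6

Vertex 3 has degree 3 and every other vertex has degree 1, so G is the star K_{1,3} with centre 3. The 3 leaves are pairwise interchangeable while the centre is fixed, giving Aut(G) = S_3.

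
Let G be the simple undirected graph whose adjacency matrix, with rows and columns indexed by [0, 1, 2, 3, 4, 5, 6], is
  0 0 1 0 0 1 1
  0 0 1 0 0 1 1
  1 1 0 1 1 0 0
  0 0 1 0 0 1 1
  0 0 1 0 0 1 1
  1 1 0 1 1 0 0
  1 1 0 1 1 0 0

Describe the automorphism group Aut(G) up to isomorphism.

S_3 × S_4

The vertices split by degree into {2, 5, 6} (degree 4) and {0, 1, 3, 4} (degree 3); every edge runs between the two parts, so G is the complete bipartite graph K_{3,4}. Automorphisms preserve the bipartition setwise (since the parts differ in size) and act as S_3 × S_4 within it; |Aut| = 144.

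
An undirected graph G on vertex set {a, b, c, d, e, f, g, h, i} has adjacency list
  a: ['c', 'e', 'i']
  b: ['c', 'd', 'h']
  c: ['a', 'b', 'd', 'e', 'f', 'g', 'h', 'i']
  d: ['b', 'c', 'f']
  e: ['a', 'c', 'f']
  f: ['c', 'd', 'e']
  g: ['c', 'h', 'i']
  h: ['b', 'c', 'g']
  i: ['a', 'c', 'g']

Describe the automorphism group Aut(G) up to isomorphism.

the dihedral group of order 16

Vertex c is the unique vertex of degree 8; the remaining 8 vertices each have degree 3 and induce a cycle, so G is the wheel on 9 vertices with hub c. With the hub fixed, the remaining symmetry is that of the rim cycle C_8, giving the dihedral group D_8.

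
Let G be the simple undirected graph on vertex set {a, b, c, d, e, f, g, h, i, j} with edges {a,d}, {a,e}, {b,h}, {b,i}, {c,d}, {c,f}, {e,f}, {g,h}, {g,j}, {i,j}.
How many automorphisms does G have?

200

G has two connected components, {a, c, d, e, f} and {b, g, h, i, j}; each is 2-regular, so G = C_5 ⊔ C_5. With two isomorphic components, Aut(G) = Aut(C_5) ≀ S_2 = (D_5 × D_5) ⋊ Z_2: permute each cycle by D_5, then optionally swap the two cycles. Order 2·(2·5)² = 200.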